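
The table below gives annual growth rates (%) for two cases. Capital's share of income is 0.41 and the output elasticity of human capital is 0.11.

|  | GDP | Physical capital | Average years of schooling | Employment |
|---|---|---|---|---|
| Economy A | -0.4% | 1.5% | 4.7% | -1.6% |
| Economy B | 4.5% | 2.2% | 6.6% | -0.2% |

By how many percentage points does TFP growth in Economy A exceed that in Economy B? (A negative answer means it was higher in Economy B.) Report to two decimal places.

-3.73 percentage points

Labor's share = 1 − 0.41 − 0.11 = 0.48.
Economy A: TFP = -0.4 − 0.615 − 0.517 + 0.768 = -0.764%.
Economy B: TFP = 4.5 − 0.902 − 0.726 + 0.096 = 2.968%.
Difference = -0.764 − (2.968) = -3.732 pp.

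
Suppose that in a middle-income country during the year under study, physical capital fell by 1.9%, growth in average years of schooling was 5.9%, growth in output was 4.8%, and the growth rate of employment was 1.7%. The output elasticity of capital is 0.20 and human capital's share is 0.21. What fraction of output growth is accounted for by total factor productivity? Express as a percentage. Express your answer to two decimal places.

Labor's share = 1 − 0.2 − 0.21 = 0.59.
Physical capital: 0.2 × (-1.9) = -0.38 pp.
Average years of schooling: 0.21 × 5.9 = 1.239 pp.
Employment: 0.59 × 1.7 = 1.003 pp.
TFP growth = 4.8 − 1.862 = 2.938%.
TFP share of growth = 2.938 / 4.8 × 100 = 61.2083%.

61.21%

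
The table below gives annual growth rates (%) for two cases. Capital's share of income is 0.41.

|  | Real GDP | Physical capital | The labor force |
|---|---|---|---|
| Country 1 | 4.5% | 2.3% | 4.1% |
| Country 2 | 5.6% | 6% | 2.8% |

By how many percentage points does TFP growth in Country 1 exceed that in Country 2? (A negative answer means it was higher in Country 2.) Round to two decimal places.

Labor's share = 1 − 0.41 = 0.59.
Country 1: TFP = 4.5 − 0.943 − 2.419 = 1.138%.
Country 2: TFP = 5.6 − 2.46 − 1.652 = 1.488%.
Difference = 1.138 − (1.488) = -0.35 pp.

-0.35 percentage points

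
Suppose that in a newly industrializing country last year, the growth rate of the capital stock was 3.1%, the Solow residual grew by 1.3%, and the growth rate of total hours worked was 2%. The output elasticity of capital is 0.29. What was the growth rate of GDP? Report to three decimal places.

3.619%

Labor's share = 1 − 0.29 = 0.71.
The capital stock: 0.29 × 3.1 = 0.899 pp.
Total hours worked: 0.71 × 2 = 1.42 pp.
Output growth = 1.3 + 2.319 = 3.619%.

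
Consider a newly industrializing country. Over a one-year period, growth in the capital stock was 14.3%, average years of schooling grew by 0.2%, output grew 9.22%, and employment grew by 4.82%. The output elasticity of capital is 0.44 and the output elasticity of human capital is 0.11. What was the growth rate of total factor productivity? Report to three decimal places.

Labor's share = 1 − 0.44 − 0.11 = 0.45.
The capital stock: 0.44 × 14.3 = 6.292 pp.
Average years of schooling: 0.11 × 0.2 = 0.022 pp.
Employment: 0.45 × 4.82 = 2.169 pp.
TFP growth = 9.22 − 8.483 = 0.737%.

0.737%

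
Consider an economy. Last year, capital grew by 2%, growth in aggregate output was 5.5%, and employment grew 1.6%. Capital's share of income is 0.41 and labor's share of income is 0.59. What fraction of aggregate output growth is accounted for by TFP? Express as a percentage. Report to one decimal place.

Labor's share = 1 − 0.41 = 0.59.
Capital: 0.41 × 2 = 0.82 pp.
Employment: 0.59 × 1.6 = 0.944 pp.
TFP growth = 5.5 − 1.764 = 3.736%.
TFP share of growth = 3.736 / 5.5 × 100 = 67.927%.

67.9%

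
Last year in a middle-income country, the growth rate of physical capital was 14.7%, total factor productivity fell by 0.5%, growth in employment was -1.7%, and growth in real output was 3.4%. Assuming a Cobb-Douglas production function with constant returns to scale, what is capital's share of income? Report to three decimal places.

α = 0.341

gY = gA + α·gK + (1−α)·gL, so gY − gA − gL = α(gK − gL).
3.4 + 0.5 + 1.7 = α × (14.7 − (-1.7)).
5.6 = 16.4 α, so α = 0.34146.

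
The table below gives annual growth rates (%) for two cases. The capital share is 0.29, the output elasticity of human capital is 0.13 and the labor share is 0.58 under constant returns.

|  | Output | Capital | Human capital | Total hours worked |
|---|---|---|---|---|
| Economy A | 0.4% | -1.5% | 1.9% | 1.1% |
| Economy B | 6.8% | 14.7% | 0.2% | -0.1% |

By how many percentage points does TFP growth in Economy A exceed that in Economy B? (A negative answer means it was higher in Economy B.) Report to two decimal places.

-2.62 percentage points

Labor's share = 1 − 0.29 − 0.13 = 0.58.
Economy A: TFP = 0.4 + 0.435 − 0.247 − 0.638 = -0.05%.
Economy B: TFP = 6.8 − 4.263 − 0.026 + 0.058 = 2.569%.
Difference = -0.05 − (2.569) = -2.619 pp.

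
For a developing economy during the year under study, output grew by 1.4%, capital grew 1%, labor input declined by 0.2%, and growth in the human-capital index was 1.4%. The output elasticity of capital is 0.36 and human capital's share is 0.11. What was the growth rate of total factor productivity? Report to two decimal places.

Labor's share = 1 − 0.36 − 0.11 = 0.53.
Capital: 0.36 × 1 = 0.36 pp.
The human-capital index: 0.11 × 1.4 = 0.154 pp.
Labor input: 0.53 × (-0.2) = -0.106 pp.
TFP growth = 1.4 − 0.408 = 0.992%.

0.99%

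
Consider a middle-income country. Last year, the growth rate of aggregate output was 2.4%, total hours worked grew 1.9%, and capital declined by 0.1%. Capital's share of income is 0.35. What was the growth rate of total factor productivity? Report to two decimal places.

Total factor productivity growth was 1.20%.

Labor's share = 1 − 0.35 = 0.65.
Capital: 0.35 × (-0.1) = -0.035 pp.
Total hours worked: 0.65 × 1.9 = 1.235 pp.
TFP growth = 2.4 − 1.2 = 1.2%.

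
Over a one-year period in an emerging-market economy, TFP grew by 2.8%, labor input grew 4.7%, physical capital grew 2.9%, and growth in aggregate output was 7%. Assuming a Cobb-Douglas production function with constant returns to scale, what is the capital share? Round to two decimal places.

gY = gA + α·gK + (1−α)·gL, so gY − gA − gL = α(gK − gL).
7 − 2.8 − 4.7 = α × (2.9 − 4.7).
-0.5 = -1.8 α, so α = 0.2778.

The capital share is 0.28.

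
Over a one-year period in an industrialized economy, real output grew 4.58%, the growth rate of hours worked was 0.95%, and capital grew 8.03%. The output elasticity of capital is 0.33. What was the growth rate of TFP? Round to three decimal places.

Labor's share = 1 − 0.33 = 0.67.
Capital: 0.33 × 8.03 = 2.6499 pp.
Hours worked: 0.67 × 0.95 = 0.6365 pp.
TFP growth = 4.58 − 3.2864 = 1.2936%.

TFP growth was 1.294%.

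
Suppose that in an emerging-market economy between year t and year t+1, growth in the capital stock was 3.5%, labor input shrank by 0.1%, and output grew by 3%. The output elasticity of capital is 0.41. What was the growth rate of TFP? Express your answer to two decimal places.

Labor's share = 1 − 0.41 = 0.59.
The capital stock: 0.41 × 3.5 = 1.435 pp.
Labor input: 0.59 × (-0.1) = -0.059 pp.
TFP growth = 3 − 1.376 = 1.624%.

TFP grew 1.62%.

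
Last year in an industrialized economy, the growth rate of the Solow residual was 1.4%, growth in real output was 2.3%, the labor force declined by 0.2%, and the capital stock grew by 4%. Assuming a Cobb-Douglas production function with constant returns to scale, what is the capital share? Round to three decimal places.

gY = gA + α·gK + (1−α)·gL, so gY − gA − gL = α(gK − gL).
2.3 − 1.4 + 0.2 = α × (4 − (-0.2)).
1.1 = 4.2 α, so α = 0.2619.

α = 0.262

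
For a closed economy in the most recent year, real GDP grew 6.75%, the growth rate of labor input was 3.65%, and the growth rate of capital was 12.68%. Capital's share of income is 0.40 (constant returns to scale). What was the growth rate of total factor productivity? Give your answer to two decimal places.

-0.51%

Labor's share = 1 − 0.4 = 0.6.
Capital: 0.4 × 12.68 = 5.072 pp.
Labor input: 0.6 × 3.65 = 2.19 pp.
TFP growth = 6.75 − 7.262 = -0.512%.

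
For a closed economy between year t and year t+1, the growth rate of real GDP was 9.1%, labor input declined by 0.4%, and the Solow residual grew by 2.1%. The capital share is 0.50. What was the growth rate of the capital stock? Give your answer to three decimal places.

14.400%

Labor's share = 1 − 0.5 = 0.5.
gY = gA + 0.5×(-0.4) + 0.5×g.
0.5×g = 9.1 − 2.1 + 0.2 = 7.2.
g = 7.2 / 0.5 = 14.4%.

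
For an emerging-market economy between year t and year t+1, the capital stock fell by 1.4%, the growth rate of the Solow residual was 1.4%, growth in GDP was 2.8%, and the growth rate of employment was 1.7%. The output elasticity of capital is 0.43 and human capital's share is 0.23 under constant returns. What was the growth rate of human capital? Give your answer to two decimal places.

Labor's share = 1 − 0.43 − 0.23 = 0.34.
gY = gA + 0.43×(-1.4) + 0.34×1.7 + 0.23×g.
0.23×g = 2.8 − 1.4 + 0.024 = 1.424.
g = 1.424 / 0.23 = 6.1913%.

Human capital growth was 6.19%.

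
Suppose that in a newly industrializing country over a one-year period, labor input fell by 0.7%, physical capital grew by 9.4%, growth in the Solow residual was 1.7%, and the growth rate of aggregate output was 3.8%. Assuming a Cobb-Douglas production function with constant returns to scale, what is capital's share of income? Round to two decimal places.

gY = gA + α·gK + (1−α)·gL, so gY − gA − gL = α(gK − gL).
3.8 − 1.7 + 0.7 = α × (9.4 − (-0.7)).
2.8 = 10.1 α, so α = 0.2772.

α = 0.28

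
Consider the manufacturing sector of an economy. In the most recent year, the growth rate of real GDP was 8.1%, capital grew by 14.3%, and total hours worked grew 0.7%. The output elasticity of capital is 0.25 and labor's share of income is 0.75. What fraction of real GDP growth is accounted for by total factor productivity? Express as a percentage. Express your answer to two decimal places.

Labor's share = 1 − 0.25 = 0.75.
Capital: 0.25 × 14.3 = 3.575 pp.
Total hours worked: 0.75 × 0.7 = 0.525 pp.
TFP growth = 8.1 − 4.1 = 4%.
TFP share of growth = 4 / 8.1 × 100 = 49.3827%.

49.38%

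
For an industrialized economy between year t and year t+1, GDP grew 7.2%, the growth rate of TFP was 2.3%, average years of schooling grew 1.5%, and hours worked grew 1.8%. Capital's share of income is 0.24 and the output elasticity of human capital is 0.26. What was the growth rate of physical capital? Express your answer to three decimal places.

Labor's share = 1 − 0.24 − 0.26 = 0.5.
gY = gA + 0.26×1.5 + 0.5×1.8 + 0.24×g.
0.24×g = 7.2 − 2.3 − 1.29 = 3.61.
g = 3.61 / 0.24 = 15.04167%.

15.042%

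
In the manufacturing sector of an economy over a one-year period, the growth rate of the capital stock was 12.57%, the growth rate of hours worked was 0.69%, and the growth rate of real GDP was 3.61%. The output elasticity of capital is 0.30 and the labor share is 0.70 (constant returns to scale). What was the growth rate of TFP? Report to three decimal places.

-0.644%

Labor's share = 1 − 0.3 = 0.7.
The capital stock: 0.3 × 12.57 = 3.771 pp.
Hours worked: 0.7 × 0.69 = 0.483 pp.
TFP growth = 3.61 − 4.254 = -0.644%.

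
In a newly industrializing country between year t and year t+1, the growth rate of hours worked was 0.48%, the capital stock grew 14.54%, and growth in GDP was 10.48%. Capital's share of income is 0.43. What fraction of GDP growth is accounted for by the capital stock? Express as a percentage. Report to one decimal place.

59.7%

The capital stock contributed 0.43 × 14.54 = 6.2522 pp.
Share of growth = 6.2522 / 10.48 × 100 = 59.658%.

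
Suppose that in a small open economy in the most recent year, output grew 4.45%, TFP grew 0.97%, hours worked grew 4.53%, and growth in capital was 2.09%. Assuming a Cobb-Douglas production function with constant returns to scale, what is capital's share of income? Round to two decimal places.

gY = gA + α·gK + (1−α)·gL, so gY − gA − gL = α(gK − gL).
4.45 − 0.97 − 4.53 = α × (2.09 − 4.53).
-1.05 = -2.44 α, so α = 0.4303.

0.43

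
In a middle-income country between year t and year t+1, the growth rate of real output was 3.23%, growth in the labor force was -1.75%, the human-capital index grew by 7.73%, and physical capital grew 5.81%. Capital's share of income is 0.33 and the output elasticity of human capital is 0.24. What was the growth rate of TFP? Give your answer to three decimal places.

Labor's share = 1 − 0.33 − 0.24 = 0.43.
Physical capital: 0.33 × 5.81 = 1.9173 pp.
The human-capital index: 0.24 × 7.73 = 1.8552 pp.
The labor force: 0.43 × (-1.75) = -0.7525 pp.
TFP growth = 3.23 − 3.02 = 0.21%.

0.210%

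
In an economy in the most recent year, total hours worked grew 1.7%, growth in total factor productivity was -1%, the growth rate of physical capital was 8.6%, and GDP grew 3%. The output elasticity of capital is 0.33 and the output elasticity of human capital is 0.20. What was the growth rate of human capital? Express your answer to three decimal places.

Labor's share = 1 − 0.33 − 0.2 = 0.47.
gY = gA + 0.33×8.6 + 0.47×1.7 + 0.2×g.
0.2×g = 3 + 1 − 3.637 = 0.363.
g = 0.363 / 0.2 = 1.815%.

Human capital grew 1.815%.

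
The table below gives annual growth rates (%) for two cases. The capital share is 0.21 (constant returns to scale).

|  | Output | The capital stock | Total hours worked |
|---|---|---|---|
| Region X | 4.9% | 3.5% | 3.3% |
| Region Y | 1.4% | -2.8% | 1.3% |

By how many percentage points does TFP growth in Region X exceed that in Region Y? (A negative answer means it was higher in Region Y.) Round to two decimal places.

0.60 percentage points

Labor's share = 1 − 0.21 = 0.79.
Region X: TFP = 4.9 − 0.735 − 2.607 = 1.558%.
Region Y: TFP = 1.4 + 0.588 − 1.027 = 0.961%.
Difference = 1.558 − (0.961) = 0.597 pp.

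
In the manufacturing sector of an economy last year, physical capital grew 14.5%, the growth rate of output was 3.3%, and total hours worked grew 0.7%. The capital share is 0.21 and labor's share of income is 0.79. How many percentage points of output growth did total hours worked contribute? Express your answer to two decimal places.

0.55 pp

Labor's share = 1 − 0.21 = 0.79.
Contribution = share × growth = 0.79 × 0.7 = 0.553 pp.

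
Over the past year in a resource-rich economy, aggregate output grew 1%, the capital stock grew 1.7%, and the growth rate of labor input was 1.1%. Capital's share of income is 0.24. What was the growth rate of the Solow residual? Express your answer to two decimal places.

Labor's share = 1 − 0.24 = 0.76.
The capital stock: 0.24 × 1.7 = 0.408 pp.
Labor input: 0.76 × 1.1 = 0.836 pp.
TFP growth = 1 − 1.244 = -0.244%.

-0.24%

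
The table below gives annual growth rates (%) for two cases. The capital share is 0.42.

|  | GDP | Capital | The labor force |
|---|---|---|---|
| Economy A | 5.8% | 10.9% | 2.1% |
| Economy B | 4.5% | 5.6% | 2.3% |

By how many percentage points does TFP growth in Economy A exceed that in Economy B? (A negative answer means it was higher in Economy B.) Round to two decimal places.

-0.81 percentage points

Labor's share = 1 − 0.42 = 0.58.
Economy A: TFP = 5.8 − 4.578 − 1.218 = 0.004%.
Economy B: TFP = 4.5 − 2.352 − 1.334 = 0.814%.
Difference = 0.004 − (0.814) = -0.81 pp.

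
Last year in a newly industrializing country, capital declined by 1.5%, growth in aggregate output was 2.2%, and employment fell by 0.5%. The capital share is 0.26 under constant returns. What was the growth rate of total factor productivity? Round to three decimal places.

Labor's share = 1 − 0.26 = 0.74.
Capital: 0.26 × (-1.5) = -0.39 pp.
Employment: 0.74 × (-0.5) = -0.37 pp.
TFP growth = 2.2 + 0.76 = 2.96%.

Total factor productivity grew 2.960%.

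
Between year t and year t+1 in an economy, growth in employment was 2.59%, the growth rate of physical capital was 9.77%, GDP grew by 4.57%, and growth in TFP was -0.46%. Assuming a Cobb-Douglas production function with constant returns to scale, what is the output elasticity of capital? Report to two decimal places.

α = 0.34

gY = gA + α·gK + (1−α)·gL, so gY − gA − gL = α(gK − gL).
4.57 + 0.46 − 2.59 = α × (9.77 − 2.59).
2.44 = 7.18 α, so α = 0.3398.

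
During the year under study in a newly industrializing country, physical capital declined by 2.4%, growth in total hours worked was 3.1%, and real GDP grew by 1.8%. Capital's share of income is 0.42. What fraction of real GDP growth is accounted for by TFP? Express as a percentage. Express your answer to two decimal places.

Labor's share = 1 − 0.42 = 0.58.
Physical capital: 0.42 × (-2.4) = -1.008 pp.
Total hours worked: 0.58 × 3.1 = 1.798 pp.
TFP growth = 1.8 − 0.79 = 1.01%.
TFP share of growth = 1.01 / 1.8 × 100 = 56.1111%.

TFP accounted for 56.11% of growth.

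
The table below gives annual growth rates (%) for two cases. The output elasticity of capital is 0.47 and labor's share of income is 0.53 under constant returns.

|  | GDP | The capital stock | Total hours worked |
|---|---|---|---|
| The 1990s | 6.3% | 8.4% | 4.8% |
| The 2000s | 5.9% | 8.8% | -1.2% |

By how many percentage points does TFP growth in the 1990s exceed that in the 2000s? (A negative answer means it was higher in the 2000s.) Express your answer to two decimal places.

-2.59 percentage points

Labor's share = 1 − 0.47 = 0.53.
The 1990s: TFP = 6.3 − 3.948 − 2.544 = -0.192%.
The 2000s: TFP = 5.9 − 4.136 + 0.636 = 2.4%.
Difference = -0.192 − (2.4) = -2.592 pp.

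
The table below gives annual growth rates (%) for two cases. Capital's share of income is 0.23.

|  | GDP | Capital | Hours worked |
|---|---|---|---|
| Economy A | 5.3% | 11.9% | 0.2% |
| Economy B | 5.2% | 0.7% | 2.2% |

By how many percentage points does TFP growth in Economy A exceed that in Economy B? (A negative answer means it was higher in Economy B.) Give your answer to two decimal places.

Labor's share = 1 − 0.23 = 0.77.
Economy A: TFP = 5.3 − 2.737 − 0.154 = 2.409%.
Economy B: TFP = 5.2 − 0.161 − 1.694 = 3.345%.
Difference = 2.409 − (3.345) = -0.936 pp.

-0.94 percentage points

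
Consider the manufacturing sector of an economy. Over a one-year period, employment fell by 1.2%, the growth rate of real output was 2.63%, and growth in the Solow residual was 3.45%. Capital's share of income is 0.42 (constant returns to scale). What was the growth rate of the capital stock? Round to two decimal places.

-0.30%

Labor's share = 1 − 0.42 = 0.58.
gY = gA + 0.58×(-1.2) + 0.42×g.
0.42×g = 2.63 − 3.45 + 0.696 = -0.124.
g = -0.124 / 0.42 = -0.2952%.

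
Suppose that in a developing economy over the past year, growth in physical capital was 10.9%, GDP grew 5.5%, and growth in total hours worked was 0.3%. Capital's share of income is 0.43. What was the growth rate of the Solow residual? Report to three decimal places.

0.642%

Labor's share = 1 − 0.43 = 0.57.
Physical capital: 0.43 × 10.9 = 4.687 pp.
Total hours worked: 0.57 × 0.3 = 0.171 pp.
TFP growth = 5.5 − 4.858 = 0.642%.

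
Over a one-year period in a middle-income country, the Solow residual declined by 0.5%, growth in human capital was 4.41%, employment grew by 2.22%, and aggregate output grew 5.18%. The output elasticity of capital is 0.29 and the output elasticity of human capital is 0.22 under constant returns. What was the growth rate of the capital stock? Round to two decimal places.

Labor's share = 1 − 0.29 − 0.22 = 0.49.
gY = gA + 0.22×4.41 + 0.49×2.22 + 0.29×g.
0.29×g = 5.18 + 0.5 − 2.058 = 3.622.
g = 3.622 / 0.29 = 12.4897%.

The capital stock grew 12.49%.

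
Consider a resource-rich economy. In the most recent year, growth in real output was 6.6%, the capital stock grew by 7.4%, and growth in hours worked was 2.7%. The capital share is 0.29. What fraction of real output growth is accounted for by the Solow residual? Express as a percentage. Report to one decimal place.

The Solow residual accounted for 38.4% of growth.

Labor's share = 1 − 0.29 = 0.71.
The capital stock: 0.29 × 7.4 = 2.146 pp.
Hours worked: 0.71 × 2.7 = 1.917 pp.
TFP growth = 6.6 − 4.063 = 2.537%.
TFP share of growth = 2.537 / 6.6 × 100 = 38.439%.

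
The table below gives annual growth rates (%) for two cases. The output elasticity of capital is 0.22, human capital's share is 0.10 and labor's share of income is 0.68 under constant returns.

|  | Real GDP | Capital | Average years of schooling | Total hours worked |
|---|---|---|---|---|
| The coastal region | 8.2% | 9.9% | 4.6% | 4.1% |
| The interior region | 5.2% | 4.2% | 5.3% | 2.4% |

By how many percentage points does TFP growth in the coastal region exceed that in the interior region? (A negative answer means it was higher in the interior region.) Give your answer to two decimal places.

0.66 percentage points

Labor's share = 1 − 0.22 − 0.1 = 0.68.
The coastal region: TFP = 8.2 − 2.178 − 0.46 − 2.788 = 2.774%.
The interior region: TFP = 5.2 − 0.924 − 0.53 − 1.632 = 2.114%.
Difference = 2.774 − (2.114) = 0.66 pp.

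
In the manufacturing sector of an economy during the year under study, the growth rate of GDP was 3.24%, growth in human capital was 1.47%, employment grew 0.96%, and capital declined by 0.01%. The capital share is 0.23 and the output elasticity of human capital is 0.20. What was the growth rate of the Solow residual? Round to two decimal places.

2.40%

Labor's share = 1 − 0.23 − 0.2 = 0.57.
Capital: 0.23 × (-0.01) = -0.0023 pp.
Human capital: 0.2 × 1.47 = 0.294 pp.
Employment: 0.57 × 0.96 = 0.5472 pp.
TFP growth = 3.24 − 0.8389 = 2.4011%.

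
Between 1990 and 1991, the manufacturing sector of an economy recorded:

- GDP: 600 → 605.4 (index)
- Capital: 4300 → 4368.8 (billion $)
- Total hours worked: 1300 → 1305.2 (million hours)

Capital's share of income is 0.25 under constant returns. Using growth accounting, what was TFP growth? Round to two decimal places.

GDP growth = (605.4 − 600) / 600 = 0.9%.
Capital growth = (4368.8 − 4300) / 4300 = 1.6%.
Total hours worked growth = (1305.2 − 1300) / 1300 = 0.4%.
Labor's share = 1 − 0.25 = 0.75.
Capital: 0.25 × 1.6 = 0.4 pp.
Total hours worked: 0.75 × 0.4 = 0.3 pp.
TFP growth = 0.9 − 0.7 = 0.2%.

TFP grew 0.20%.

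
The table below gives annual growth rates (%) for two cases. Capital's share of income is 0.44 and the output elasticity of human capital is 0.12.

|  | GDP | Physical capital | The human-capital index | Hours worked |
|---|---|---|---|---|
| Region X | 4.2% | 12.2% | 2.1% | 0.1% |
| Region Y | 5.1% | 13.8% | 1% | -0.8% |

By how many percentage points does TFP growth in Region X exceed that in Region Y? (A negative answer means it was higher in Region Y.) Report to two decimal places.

Labor's share = 1 − 0.44 − 0.12 = 0.44.
Region X: TFP = 4.2 − 5.368 − 0.252 − 0.044 = -1.464%.
Region Y: TFP = 5.1 − 6.072 − 0.12 + 0.352 = -0.74%.
Difference = -1.464 − (-0.74) = -0.724 pp.

-0.72 percentage points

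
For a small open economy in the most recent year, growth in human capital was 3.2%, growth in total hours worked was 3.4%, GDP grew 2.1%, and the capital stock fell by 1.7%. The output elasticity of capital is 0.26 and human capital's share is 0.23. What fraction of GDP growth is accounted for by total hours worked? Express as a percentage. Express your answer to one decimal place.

Labor's share = 1 − 0.26 − 0.23 = 0.51.
Total hours worked contributed 0.51 × 3.4 = 1.734 pp.
Share of growth = 1.734 / 2.1 × 100 = 82.571%.

Total hours worked accounted for 82.6% of growth.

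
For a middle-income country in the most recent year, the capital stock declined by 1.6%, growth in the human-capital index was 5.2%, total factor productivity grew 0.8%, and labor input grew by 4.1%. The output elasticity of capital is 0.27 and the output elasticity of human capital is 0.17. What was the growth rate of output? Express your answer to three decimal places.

3.548%

Labor's share = 1 − 0.27 − 0.17 = 0.56.
The capital stock: 0.27 × (-1.6) = -0.432 pp.
The human-capital index: 0.17 × 5.2 = 0.884 pp.
Labor input: 0.56 × 4.1 = 2.296 pp.
Output growth = 0.8 + 2.748 = 3.548%.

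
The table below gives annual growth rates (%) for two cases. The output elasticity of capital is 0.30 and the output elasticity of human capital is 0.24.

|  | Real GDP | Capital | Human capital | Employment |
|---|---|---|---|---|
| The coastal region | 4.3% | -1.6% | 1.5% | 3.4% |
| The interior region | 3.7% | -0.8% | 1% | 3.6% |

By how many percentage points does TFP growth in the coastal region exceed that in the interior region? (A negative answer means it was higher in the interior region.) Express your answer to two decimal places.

0.81 percentage points

Labor's share = 1 − 0.3 − 0.24 = 0.46.
The coastal region: TFP = 4.3 + 0.48 − 0.36 − 1.564 = 2.856%.
The interior region: TFP = 3.7 + 0.24 − 0.24 − 1.656 = 2.044%.
Difference = 2.856 − (2.044) = 0.812 pp.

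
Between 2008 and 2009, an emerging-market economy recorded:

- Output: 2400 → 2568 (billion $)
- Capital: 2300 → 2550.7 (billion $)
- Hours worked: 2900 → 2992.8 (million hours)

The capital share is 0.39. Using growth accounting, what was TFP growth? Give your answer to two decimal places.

Output growth = (2568 − 2400) / 2400 = 7%.
Capital growth = (2550.7 − 2300) / 2300 = 10.9%.
Hours worked growth = (2992.8 − 2900) / 2900 = 3.2%.
Labor's share = 1 − 0.39 = 0.61.
Capital: 0.39 × 10.9 = 4.251 pp.
Hours worked: 0.61 × 3.2 = 1.952 pp.
TFP growth = 7 − 6.203 = 0.797%.

TFP grew 0.80%.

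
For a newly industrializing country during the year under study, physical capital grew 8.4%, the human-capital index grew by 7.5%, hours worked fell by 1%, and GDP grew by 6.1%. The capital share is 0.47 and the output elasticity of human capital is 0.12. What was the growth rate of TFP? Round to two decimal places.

Labor's share = 1 − 0.47 − 0.12 = 0.41.
Physical capital: 0.47 × 8.4 = 3.948 pp.
The human-capital index: 0.12 × 7.5 = 0.9 pp.
Hours worked: 0.41 × (-1) = -0.41 pp.
TFP growth = 6.1 − 4.438 = 1.662%.

1.66%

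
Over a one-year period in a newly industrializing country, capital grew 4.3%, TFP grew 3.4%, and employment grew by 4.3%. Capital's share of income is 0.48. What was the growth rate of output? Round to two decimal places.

Labor's share = 1 − 0.48 = 0.52.
Capital: 0.48 × 4.3 = 2.064 pp.
Employment: 0.52 × 4.3 = 2.236 pp.
Output growth = 3.4 + 4.3 = 7.7%.

7.70%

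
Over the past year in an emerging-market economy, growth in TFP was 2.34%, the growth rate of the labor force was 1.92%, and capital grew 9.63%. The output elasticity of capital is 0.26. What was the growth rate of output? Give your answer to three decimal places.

Labor's share = 1 − 0.26 = 0.74.
Capital: 0.26 × 9.63 = 2.5038 pp.
The labor force: 0.74 × 1.92 = 1.4208 pp.
Output growth = 2.34 + 3.9246 = 6.2646%.

6.265%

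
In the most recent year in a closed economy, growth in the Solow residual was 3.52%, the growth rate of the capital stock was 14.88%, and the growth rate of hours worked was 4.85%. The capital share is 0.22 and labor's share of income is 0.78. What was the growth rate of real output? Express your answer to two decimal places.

10.58%

Labor's share = 1 − 0.22 = 0.78.
The capital stock: 0.22 × 14.88 = 3.2736 pp.
Hours worked: 0.78 × 4.85 = 3.783 pp.
Output growth = 3.52 + 7.0566 = 10.5766%.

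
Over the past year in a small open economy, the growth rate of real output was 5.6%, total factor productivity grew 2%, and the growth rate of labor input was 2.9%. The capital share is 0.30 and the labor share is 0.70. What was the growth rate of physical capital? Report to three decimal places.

5.233%

Labor's share = 1 − 0.3 = 0.7.
gY = gA + 0.7×2.9 + 0.3×g.
0.3×g = 5.6 − 2 − 2.03 = 1.57.
g = 1.57 / 0.3 = 5.23333%.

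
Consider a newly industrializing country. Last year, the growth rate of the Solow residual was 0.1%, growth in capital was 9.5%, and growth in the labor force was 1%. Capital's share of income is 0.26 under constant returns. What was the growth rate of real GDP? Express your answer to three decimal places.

Real GDP growth was 3.310%.

Labor's share = 1 − 0.26 = 0.74.
Capital: 0.26 × 9.5 = 2.47 pp.
The labor force: 0.74 × 1 = 0.74 pp.
Output growth = 0.1 + 3.21 = 3.31%.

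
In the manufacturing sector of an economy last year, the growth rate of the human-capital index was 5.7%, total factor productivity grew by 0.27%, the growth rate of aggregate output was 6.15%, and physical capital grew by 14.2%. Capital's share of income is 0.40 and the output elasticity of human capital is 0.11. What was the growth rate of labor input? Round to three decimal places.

Labor's share = 1 − 0.4 − 0.11 = 0.49.
gY = gA + 0.4×14.2 + 0.11×5.7 + 0.49×g.
0.49×g = 6.15 − 0.27 − 6.307 = -0.427.
g = -0.427 / 0.49 = -0.87143%.

-0.871%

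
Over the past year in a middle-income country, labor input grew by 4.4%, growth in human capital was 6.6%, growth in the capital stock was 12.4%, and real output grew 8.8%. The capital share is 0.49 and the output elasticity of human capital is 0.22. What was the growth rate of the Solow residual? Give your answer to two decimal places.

The Solow residual grew 0.00%.

Labor's share = 1 − 0.49 − 0.22 = 0.29.
The capital stock: 0.49 × 12.4 = 6.076 pp.
Human capital: 0.22 × 6.6 = 1.452 pp.
Labor input: 0.29 × 4.4 = 1.276 pp.
TFP growth = 8.8 − 8.804 = -0.004%.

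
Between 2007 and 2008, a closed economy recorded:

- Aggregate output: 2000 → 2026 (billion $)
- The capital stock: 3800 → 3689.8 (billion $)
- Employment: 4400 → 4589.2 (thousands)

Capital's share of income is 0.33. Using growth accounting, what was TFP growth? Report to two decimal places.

-0.62%

Aggregate output growth = (2026 − 2000) / 2000 = 1.3%.
The capital stock growth = (3689.8 − 3800) / 3800 = -2.9%.
Employment growth = (4589.2 − 4400) / 4400 = 4.3%.
Labor's share = 1 − 0.33 = 0.67.
The capital stock: 0.33 × (-2.9) = -0.957 pp.
Employment: 0.67 × 4.3 = 2.881 pp.
TFP growth = 1.3 − 1.924 = -0.624%.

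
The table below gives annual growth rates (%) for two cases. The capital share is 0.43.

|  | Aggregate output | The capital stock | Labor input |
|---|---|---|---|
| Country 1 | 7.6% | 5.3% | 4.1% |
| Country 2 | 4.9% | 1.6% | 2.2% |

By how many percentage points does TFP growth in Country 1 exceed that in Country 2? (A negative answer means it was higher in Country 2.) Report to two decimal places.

Labor's share = 1 − 0.43 = 0.57.
Country 1: TFP = 7.6 − 2.279 − 2.337 = 2.984%.
Country 2: TFP = 4.9 − 0.688 − 1.254 = 2.958%.
Difference = 2.984 − (2.958) = 0.026 pp.

0.03 percentage points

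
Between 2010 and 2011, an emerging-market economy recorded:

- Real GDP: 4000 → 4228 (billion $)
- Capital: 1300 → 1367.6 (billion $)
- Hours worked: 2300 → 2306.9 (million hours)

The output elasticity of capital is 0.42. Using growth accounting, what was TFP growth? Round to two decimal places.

Real GDP growth = (4228 − 4000) / 4000 = 5.7%.
Capital growth = (1367.6 − 1300) / 1300 = 5.2%.
Hours worked growth = (2306.9 − 2300) / 2300 = 0.3%.
Labor's share = 1 − 0.42 = 0.58.
Capital: 0.42 × 5.2 = 2.184 pp.
Hours worked: 0.58 × 0.3 = 0.174 pp.
TFP growth = 5.7 − 2.358 = 3.342%.

3.34%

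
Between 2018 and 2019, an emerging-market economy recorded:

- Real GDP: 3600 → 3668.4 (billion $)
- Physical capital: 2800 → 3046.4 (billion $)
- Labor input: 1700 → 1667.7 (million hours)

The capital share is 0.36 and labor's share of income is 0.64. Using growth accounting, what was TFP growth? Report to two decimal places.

-0.05%

Real GDP growth = (3668.4 − 3600) / 3600 = 1.9%.
Physical capital growth = (3046.4 − 2800) / 2800 = 8.8%.
Labor input growth = (1667.7 − 1700) / 1700 = -1.9%.
Labor's share = 1 − 0.36 = 0.64.
Physical capital: 0.36 × 8.8 = 3.168 pp.
Labor input: 0.64 × (-1.9) = -1.216 pp.
TFP growth = 1.9 − 1.952 = -0.052%.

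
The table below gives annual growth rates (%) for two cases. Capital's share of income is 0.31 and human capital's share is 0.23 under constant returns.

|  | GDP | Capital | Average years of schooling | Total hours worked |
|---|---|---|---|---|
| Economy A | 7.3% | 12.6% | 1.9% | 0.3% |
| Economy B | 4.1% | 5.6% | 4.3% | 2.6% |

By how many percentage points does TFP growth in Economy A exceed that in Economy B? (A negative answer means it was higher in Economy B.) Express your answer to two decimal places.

Labor's share = 1 − 0.31 − 0.23 = 0.46.
Economy A: TFP = 7.3 − 3.906 − 0.437 − 0.138 = 2.819%.
Economy B: TFP = 4.1 − 1.736 − 0.989 − 1.196 = 0.179%.
Difference = 2.819 − (0.179) = 2.64 pp.

2.64 percentage points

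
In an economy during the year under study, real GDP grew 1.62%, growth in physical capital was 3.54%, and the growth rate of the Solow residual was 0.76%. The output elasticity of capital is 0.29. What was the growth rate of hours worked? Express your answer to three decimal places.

Labor's share = 1 − 0.29 = 0.71.
gY = gA + 0.29×3.54 + 0.71×g.
0.71×g = 1.62 − 0.76 − 1.0266 = -0.1666.
g = -0.1666 / 0.71 = -0.23465%.

-0.235%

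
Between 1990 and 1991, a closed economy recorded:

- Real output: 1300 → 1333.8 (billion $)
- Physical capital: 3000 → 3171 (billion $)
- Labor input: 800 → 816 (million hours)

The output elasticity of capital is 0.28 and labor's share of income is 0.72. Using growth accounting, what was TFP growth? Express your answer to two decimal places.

Real output growth = (1333.8 − 1300) / 1300 = 2.6%.
Physical capital growth = (3171 − 3000) / 3000 = 5.7%.
Labor input growth = (816 − 800) / 800 = 2%.
Labor's share = 1 − 0.28 = 0.72.
Physical capital: 0.28 × 5.7 = 1.596 pp.
Labor input: 0.72 × 2 = 1.44 pp.
TFP growth = 2.6 − 3.036 = -0.436%.

-0.44%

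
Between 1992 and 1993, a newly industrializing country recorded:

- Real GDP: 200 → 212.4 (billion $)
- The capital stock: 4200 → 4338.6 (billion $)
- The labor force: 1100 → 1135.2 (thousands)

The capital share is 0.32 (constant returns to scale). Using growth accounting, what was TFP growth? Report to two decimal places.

2.97%

Real GDP growth = (212.4 − 200) / 200 = 6.2%.
The capital stock growth = (4338.6 − 4200) / 4200 = 3.3%.
The labor force growth = (1135.2 − 1100) / 1100 = 3.2%.
Labor's share = 1 − 0.32 = 0.68.
The capital stock: 0.32 × 3.3 = 1.056 pp.
The labor force: 0.68 × 3.2 = 2.176 pp.
TFP growth = 6.2 − 3.232 = 2.968%.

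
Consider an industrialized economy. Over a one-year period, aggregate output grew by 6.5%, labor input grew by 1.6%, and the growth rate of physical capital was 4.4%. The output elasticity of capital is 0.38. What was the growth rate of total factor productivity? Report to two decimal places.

Total factor productivity growth was 3.84%.

Labor's share = 1 − 0.38 = 0.62.
Physical capital: 0.38 × 4.4 = 1.672 pp.
Labor input: 0.62 × 1.6 = 0.992 pp.
TFP growth = 6.5 − 2.664 = 3.836%.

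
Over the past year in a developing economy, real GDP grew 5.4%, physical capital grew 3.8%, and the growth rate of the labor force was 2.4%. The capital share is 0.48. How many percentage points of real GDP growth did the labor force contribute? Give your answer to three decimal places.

Labor's share = 1 − 0.48 = 0.52.
Contribution = share × growth = 0.52 × 2.4 = 1.248 pp.

1.248 percentage points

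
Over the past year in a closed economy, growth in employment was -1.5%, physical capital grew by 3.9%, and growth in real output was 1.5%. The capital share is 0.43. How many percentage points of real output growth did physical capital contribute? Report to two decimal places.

Contribution = share × growth = 0.43 × 3.9 = 1.677 pp.

1.68 pp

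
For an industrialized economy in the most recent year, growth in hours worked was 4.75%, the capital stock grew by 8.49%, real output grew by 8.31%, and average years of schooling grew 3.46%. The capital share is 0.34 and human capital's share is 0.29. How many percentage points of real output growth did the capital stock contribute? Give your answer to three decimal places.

Contribution = share × growth = 0.34 × 8.49 = 2.8866 pp.

2.887 pp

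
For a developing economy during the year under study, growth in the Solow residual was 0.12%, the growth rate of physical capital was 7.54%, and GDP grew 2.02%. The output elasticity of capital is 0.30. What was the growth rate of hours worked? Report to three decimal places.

Labor's share = 1 − 0.3 = 0.7.
gY = gA + 0.3×7.54 + 0.7×g.
0.7×g = 2.02 − 0.12 − 2.262 = -0.362.
g = -0.362 / 0.7 = -0.51714%.

-0.517%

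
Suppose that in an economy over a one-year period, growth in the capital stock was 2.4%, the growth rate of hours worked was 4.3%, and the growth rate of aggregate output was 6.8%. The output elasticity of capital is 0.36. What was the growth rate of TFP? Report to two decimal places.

Labor's share = 1 − 0.36 = 0.64.
The capital stock: 0.36 × 2.4 = 0.864 pp.
Hours worked: 0.64 × 4.3 = 2.752 pp.
TFP growth = 6.8 − 3.616 = 3.184%.

TFP grew 3.18%.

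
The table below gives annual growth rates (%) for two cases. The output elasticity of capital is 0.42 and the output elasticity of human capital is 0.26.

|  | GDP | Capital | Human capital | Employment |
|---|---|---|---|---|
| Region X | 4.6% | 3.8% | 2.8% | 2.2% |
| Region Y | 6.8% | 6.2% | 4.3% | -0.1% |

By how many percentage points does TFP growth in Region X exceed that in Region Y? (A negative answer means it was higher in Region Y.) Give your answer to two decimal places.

-1.54 percentage points

Labor's share = 1 − 0.42 − 0.26 = 0.32.
Region X: TFP = 4.6 − 1.596 − 0.728 − 0.704 = 1.572%.
Region Y: TFP = 6.8 − 2.604 − 1.118 + 0.032 = 3.11%.
Difference = 1.572 − (3.11) = -1.538 pp.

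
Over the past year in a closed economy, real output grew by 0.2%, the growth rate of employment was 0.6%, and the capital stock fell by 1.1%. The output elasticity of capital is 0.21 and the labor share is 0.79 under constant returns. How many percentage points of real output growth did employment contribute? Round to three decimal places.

0.474 pp

Labor's share = 1 − 0.21 = 0.79.
Contribution = share × growth = 0.79 × 0.6 = 0.474 pp.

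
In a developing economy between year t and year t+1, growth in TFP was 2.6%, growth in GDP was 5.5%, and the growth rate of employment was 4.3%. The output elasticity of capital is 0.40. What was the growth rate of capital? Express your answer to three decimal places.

0.800%

Labor's share = 1 − 0.4 = 0.6.
gY = gA + 0.6×4.3 + 0.4×g.
0.4×g = 5.5 − 2.6 − 2.58 = 0.32.
g = 0.32 / 0.4 = 0.8%.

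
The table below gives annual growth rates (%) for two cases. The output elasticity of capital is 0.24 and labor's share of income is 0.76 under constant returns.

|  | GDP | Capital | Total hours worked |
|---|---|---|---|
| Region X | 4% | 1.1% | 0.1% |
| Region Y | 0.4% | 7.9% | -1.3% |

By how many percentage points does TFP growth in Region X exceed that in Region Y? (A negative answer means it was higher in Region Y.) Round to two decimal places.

4.17 percentage points

Labor's share = 1 − 0.24 = 0.76.
Region X: TFP = 4 − 0.264 − 0.076 = 3.66%.
Region Y: TFP = 0.4 − 1.896 + 0.988 = -0.508%.
Difference = 3.66 − (-0.508) = 4.168 pp.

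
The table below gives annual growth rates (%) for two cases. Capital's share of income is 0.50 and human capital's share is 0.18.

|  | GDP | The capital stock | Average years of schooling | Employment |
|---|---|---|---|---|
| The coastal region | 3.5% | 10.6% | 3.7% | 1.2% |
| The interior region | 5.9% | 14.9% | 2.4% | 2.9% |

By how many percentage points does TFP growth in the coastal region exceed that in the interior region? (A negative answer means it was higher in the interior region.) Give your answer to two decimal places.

0.06 percentage points

Labor's share = 1 − 0.5 − 0.18 = 0.32.
The coastal region: TFP = 3.5 − 5.3 − 0.666 − 0.384 = -2.85%.
The interior region: TFP = 5.9 − 7.45 − 0.432 − 0.928 = -2.91%.
Difference = -2.85 − (-2.91) = 0.06 pp.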